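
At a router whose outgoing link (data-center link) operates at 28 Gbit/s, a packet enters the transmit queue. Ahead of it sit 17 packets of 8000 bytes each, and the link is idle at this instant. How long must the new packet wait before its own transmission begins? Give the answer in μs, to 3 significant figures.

38.9 μs

Each queued packet: L/R = 64000/28000000000 = 2.28571 μs.
17 queued → 38.8571 μs.
Queuing delay = 38.9 μs.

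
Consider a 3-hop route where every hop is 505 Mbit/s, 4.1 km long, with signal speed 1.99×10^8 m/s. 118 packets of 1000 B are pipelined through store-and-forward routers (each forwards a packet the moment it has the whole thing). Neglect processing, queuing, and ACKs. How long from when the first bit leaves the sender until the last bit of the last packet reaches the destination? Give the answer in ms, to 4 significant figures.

1.963 ms

Per-hop transmission t_tx = L/R = 8000/505000000 = 0.0158416 ms.
Per-hop propagation t_prop = 4100/199000000 = 0.020603 ms.
Pipeline fill: first packet needs 3·t_tx to clear all hops; remaining 117 packets each add one t_tx.
Total = (3+118-1)·t_tx + 3·t_prop = 120·0.0158416 + 3·0.020603 = 1.963 ms.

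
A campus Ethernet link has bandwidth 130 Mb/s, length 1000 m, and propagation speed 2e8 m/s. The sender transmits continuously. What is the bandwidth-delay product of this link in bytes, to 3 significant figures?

81.3 bytes

Propagation delay = 1000 / 200000000 = 5e-06 s.
BDP = R × t_prop = 130000000 × 5e-06 = 650 bits.
In bytes: 650/8 = 81.3 bytes.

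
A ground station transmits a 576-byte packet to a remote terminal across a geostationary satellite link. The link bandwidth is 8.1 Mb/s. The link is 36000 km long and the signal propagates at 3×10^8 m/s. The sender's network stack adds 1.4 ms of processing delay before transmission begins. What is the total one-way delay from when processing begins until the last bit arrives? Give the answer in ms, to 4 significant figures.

122.0 ms

L = 576 × 8 = 4608 bits.
Transmission delay = L/R = 4608 / 8100000 = 0.568889 ms.
Propagation delay = d/s = 36000000 m / 300000000 m/s = 120 ms.
Plus processing delay 1.4 ms = 1.4 ms.
Total = 122.0 ms.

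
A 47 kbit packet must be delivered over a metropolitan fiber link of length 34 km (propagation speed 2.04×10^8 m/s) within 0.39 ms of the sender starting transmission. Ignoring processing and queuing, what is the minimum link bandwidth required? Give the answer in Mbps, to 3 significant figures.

210 Mbps

Propagation delay = 34000 / 204000000 = 0.166667 ms.
Transmission budget = 0.39 − 0.166667 = 0.223333 ms.
R ≥ L / t_tx = 47000 bits / 0.000223333 s = 210 Mbps.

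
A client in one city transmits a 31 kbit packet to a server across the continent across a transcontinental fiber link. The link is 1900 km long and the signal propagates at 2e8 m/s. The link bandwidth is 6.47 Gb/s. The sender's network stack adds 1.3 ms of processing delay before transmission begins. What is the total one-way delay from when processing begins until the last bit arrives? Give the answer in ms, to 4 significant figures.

10.80 ms

L = 31000 bits.
Transmission delay = L/R = 31000 / 6470000000 = 0.00479134 ms.
Propagation delay = d/s = 1900000 m / 200000000 m/s = 9.5 ms.
Plus processing delay 1.3 ms = 1.3 ms.
Total = 10.80 ms.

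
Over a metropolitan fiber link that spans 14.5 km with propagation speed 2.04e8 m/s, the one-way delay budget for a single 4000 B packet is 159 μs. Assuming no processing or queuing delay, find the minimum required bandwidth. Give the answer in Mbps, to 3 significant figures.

L = 32000 bits.
Propagation delay = 14500 / 204000000 = 71.0784 μs.
Transmission budget = 159 − 71.0784 = 87.9216 μs.
R ≥ L / t_tx = 32000 bits / 8.79216e-05 s = 364 Mbps.

364 Mbps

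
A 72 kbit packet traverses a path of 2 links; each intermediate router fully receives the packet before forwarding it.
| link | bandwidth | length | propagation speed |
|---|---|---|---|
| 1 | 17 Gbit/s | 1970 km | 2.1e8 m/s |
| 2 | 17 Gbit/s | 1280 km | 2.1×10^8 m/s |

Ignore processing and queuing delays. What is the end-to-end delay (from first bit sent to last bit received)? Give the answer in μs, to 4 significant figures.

L = 72000 bits.
Transmission delay per hop = L/R = 72000/17000000000 = 4.23529 μs; 2 hops → 8.47059 μs.
Propagation delays (d/s per hop): 9380.95, 6095.24 μs; sum = 15476.2 μs.
End-to-end = 15480 μs.

15480 μs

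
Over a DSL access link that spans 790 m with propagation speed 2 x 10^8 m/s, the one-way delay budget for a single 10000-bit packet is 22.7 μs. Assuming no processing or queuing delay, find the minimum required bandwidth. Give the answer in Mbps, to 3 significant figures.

533 Mbps

Propagation delay = 790 / 200000000 = 3.95 μs.
Transmission budget = 22.7 − 3.95 = 18.75 μs.
R ≥ L / t_tx = 10000 bits / 1.875e-05 s = 533 Mbps.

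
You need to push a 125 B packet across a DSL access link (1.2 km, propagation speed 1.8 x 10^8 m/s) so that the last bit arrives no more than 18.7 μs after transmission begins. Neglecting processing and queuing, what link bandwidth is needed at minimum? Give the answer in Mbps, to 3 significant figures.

L = 1000 bits.
Propagation delay = 1200 / 180000000 = 6.66667 μs.
Transmission budget = 18.7 − 6.66667 = 12.0333 μs.
R ≥ L / t_tx = 1000 bits / 1.20333e-05 s = 83.1 Mbps.

83.1 Mbps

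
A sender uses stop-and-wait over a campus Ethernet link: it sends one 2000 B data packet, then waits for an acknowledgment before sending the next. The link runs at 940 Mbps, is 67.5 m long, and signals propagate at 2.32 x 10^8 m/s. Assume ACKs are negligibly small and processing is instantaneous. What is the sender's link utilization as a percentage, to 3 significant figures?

96.7 %

t_tx = L/R = 16000/940000000 = 1.70213e-05 s.
t_prop = 67.5/2.32e+08 = 2.90948e-07 s; RTT = 5.81897e-07 s.
Cycle = t_tx + RTT = 1.76032e-05 s.
Utilization = t_tx / cycle = 1.70213e-05/1.76032e-05 = 96.7 %.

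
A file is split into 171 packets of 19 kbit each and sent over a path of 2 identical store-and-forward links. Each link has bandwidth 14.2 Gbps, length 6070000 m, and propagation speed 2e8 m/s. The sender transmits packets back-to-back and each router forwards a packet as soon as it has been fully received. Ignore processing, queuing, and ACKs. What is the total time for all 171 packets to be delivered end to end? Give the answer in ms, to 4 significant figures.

60.93 ms

Per-hop transmission t_tx = L/R = 19000/14200000000 = 0.00133803 ms.
Per-hop propagation t_prop = 6070000/200000000 = 30.35 ms.
Pipeline fill: first packet needs 2·t_tx to clear all hops; remaining 170 packets each add one t_tx.
Total = (2+171-1)·t_tx + 2·t_prop = 172·0.00133803 + 2·30.35 = 60.93 ms.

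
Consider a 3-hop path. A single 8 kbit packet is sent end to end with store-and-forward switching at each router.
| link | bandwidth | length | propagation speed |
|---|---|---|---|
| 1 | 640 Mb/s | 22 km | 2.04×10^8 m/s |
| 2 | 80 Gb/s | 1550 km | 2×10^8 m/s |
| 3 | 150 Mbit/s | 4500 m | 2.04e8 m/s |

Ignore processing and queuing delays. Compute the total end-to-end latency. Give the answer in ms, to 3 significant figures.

L = 8000 bits.
Transmission delays (L/R per hop): 0.0125, 0.0001, 0.0533333 ms; sum = 0.0659333 ms.
Propagation delays (d/s per hop): 0.107843, 7.75, 0.0220588 ms; sum = 7.8799 ms.
End-to-end = 7.95 ms.

7.95 ms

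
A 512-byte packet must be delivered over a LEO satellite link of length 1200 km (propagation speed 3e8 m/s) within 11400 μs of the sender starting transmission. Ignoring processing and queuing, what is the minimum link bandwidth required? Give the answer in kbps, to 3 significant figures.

L = 4096 bits.
Propagation delay = 1200000 / 300000000 = 4000 μs.
Transmission budget = 11400 − 4000 = 7400 μs.
R ≥ L / t_tx = 4096 bits / 0.0074 s = 554 kbps.

554 kbps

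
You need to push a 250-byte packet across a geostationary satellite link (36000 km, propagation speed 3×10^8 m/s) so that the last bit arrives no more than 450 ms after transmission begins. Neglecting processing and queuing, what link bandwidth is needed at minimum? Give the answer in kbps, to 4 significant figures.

6.061 kbps

L = 2000 bits.
Propagation delay = 36000000 / 300000000 = 120 ms.
Transmission budget = 450 − 120 = 330 ms.
R ≥ L / t_tx = 2000 bits / 0.33 s = 6.061 kbps.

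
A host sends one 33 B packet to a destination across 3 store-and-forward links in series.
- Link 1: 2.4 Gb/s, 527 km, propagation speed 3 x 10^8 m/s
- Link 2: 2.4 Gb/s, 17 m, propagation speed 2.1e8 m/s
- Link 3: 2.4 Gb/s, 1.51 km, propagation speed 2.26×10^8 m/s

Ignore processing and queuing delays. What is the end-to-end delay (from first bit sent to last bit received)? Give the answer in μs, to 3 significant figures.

L = 33 × 8 = 264 bits.
Transmission delay per hop = L/R = 264/2400000000 = 0.11 μs; 3 hops → 0.33 μs.
Propagation delays (d/s per hop): 1756.67, 0.0809524, 6.68142 μs; sum = 1763.43 μs.
End-to-end = 1760 μs.

1760 μs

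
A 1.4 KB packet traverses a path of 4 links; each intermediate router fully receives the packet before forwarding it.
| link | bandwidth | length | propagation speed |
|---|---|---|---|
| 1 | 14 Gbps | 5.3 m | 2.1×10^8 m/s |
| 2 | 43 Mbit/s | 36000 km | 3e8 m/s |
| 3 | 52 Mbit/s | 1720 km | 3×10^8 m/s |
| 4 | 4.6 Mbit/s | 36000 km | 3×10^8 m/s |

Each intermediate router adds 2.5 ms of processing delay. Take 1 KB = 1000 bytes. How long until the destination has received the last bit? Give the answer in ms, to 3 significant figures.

L = 11200 bits.
Transmission delays (L/R per hop): 0.0008, 0.260465, 0.215385, 2.43478 ms; sum = 2.91143 ms.
Propagation delays (d/s per hop): 2.52381e-05, 120, 5.73333, 120 ms; sum = 245.733 ms.
Processing at 3 router(s): 3 × 2.5 ms = 7.5 ms.
End-to-end = 256 ms.

256 ms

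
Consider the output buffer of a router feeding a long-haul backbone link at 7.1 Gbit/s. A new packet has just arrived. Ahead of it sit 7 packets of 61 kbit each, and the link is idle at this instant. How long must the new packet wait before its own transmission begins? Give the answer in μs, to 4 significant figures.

Each queued packet: L/R = 61000/7100000000 = 8.59155 μs.
7 queued → 60.1408 μs.
Queuing delay = 60.14 μs.

60.14 μs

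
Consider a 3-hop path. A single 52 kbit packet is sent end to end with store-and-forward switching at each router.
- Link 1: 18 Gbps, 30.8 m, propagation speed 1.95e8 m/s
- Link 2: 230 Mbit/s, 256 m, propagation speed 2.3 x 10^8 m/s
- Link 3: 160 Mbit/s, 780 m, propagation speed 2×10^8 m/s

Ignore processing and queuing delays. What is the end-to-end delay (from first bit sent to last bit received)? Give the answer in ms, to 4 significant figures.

0.5591 ms

L = 52000 bits.
Transmission delays (L/R per hop): 0.00288889, 0.226087, 0.325 ms; sum = 0.553976 ms.
Propagation delays (d/s per hop): 0.000157949, 0.00111304, 0.0039 ms; sum = 0.00517099 ms.
End-to-end = 0.5591 ms.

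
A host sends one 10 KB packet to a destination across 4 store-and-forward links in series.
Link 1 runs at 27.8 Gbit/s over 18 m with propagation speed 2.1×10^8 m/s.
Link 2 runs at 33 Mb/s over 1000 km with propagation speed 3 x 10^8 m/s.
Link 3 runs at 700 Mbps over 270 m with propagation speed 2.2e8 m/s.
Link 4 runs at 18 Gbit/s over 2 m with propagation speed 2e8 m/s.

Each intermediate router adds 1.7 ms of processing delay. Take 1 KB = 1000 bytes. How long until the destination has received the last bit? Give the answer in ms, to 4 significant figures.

10.98 ms

L = 80000 bits.
Transmission delays (L/R per hop): 0.0028777, 2.42424, 0.114286, 0.00444444 ms; sum = 2.54585 ms.
Propagation delays (d/s per hop): 8.57143e-05, 3.33333, 0.00122727, 1e-05 ms; sum = 3.33466 ms.
Processing at 3 router(s): 3 × 1.7 ms = 5.1 ms.
End-to-end = 10.98 ms.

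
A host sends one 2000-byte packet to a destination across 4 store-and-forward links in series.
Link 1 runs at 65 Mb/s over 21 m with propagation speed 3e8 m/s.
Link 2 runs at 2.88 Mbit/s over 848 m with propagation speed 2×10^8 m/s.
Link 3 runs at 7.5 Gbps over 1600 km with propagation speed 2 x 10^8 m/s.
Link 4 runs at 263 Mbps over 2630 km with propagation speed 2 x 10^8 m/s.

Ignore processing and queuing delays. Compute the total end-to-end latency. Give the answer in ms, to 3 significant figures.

L = 2000 × 8 = 16000 bits.
Transmission delays (L/R per hop): 0.246154, 5.55556, 0.00213333, 0.0608365 ms; sum = 5.86468 ms.
Propagation delays (d/s per hop): 7e-05, 0.00424, 8, 13.15 ms; sum = 21.1543 ms.
End-to-end = 27.0 ms.

27.0 ms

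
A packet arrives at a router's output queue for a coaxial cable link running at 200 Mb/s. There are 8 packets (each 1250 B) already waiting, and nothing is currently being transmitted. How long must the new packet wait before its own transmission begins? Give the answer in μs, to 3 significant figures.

Each queued packet: L/R = 10000/200000000 = 50 μs.
8 queued → 400 μs.
Queuing delay = 400 μs.

400 μs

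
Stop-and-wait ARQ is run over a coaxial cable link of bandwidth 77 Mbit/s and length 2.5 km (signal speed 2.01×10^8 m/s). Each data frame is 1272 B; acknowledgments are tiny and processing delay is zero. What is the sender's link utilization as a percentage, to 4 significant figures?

t_tx = L/R = 10176/77000000 = 0.000132156 s.
t_prop = 2500/2.01e+08 = 1.24378e-05 s; RTT = 2.48756e-05 s.
Cycle = t_tx + RTT = 0.000157031 s.
Utilization = t_tx / cycle = 0.000132156/0.000157031 = 84.16 %.

84.16 %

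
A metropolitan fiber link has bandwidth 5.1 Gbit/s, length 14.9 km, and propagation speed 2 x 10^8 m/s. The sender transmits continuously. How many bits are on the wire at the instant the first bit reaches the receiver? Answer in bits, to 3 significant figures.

380000 bits

Propagation delay = 14900 / 200000000 = 7.45e-05 s.
BDP = R × t_prop = 5100000000 × 7.45e-05 = 379950 bits.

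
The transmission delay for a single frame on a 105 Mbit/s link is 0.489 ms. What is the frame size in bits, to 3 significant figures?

51300 bits

L = R × t_tx = 105000000 b/s × 0.000489 s = 51345 bits.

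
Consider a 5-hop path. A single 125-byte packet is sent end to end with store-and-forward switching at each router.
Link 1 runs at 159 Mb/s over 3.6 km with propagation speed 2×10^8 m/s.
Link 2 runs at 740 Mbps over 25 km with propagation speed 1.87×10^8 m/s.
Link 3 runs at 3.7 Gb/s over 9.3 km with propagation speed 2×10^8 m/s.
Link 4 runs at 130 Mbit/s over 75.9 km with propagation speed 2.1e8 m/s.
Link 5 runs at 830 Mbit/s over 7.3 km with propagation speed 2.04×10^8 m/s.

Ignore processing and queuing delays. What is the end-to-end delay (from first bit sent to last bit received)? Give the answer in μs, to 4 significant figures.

L = 125 × 8 = 1000 bits.
Transmission delays (L/R per hop): 6.28931, 1.35135, 0.27027, 7.69231, 1.20482 μs; sum = 16.8081 μs.
Propagation delays (d/s per hop): 18, 133.69, 46.5, 361.429, 35.7843 μs; sum = 595.403 μs.
End-to-end = 612.2 μs.

612.2 μs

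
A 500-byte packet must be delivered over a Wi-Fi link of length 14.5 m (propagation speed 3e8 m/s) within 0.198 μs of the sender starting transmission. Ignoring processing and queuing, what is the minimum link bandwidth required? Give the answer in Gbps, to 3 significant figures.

26.7 Gbps

L = 4000 bits.
Propagation delay = 14.5 / 300000000 = 0.0483333 μs.
Transmission budget = 0.198 − 0.0483333 = 0.149667 μs.
R ≥ L / t_tx = 4000 bits / 1.49667e-07 s = 26.7 Gbps.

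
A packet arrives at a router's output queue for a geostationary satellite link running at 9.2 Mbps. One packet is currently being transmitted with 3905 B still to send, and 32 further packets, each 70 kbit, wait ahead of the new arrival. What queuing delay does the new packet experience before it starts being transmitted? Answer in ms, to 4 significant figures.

246.9 ms

Each queued packet: L/R = 70000/9200000 = 7.6087 ms.
32 queued → 243.478 ms.
Plus remaining 31240 bits of current packet: 3.39565 ms.
Queuing delay = 246.9 ms.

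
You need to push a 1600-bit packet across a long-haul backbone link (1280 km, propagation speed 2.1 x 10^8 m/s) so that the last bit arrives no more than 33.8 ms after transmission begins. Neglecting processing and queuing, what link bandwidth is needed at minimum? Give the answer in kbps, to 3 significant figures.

57.8 kbps

Propagation delay = 1280000 / 210000000 = 6.09524 ms.
Transmission budget = 33.8 − 6.09524 = 27.7048 ms.
R ≥ L / t_tx = 1600 bits / 0.0277048 s = 57.8 kbps.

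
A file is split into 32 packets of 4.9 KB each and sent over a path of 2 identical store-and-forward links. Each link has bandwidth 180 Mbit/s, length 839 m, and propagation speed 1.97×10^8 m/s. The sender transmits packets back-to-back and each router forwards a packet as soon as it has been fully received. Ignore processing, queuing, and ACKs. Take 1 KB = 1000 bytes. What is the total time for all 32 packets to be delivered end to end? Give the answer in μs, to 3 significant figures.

7200 μs

Per-hop transmission t_tx = L/R = 39200/180000000 = 217.778 μs.
Per-hop propagation t_prop = 839/197000000 = 4.25888 μs.
Pipeline fill: first packet needs 2·t_tx to clear all hops; remaining 31 packets each add one t_tx.
Total = (2+32-1)·t_tx + 2·t_prop = 33·217.778 + 2·4.25888 = 7200 μs.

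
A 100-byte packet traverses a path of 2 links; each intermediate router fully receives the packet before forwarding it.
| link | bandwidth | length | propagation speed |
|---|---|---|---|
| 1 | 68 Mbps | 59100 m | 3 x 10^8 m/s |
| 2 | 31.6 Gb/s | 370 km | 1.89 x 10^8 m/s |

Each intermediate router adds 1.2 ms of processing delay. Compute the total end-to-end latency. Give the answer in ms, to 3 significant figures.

L = 100 × 8 = 800 bits.
Transmission delays (L/R per hop): 0.0117647, 2.53165e-05 ms; sum = 0.01179 ms.
Propagation delays (d/s per hop): 0.197, 1.95767 ms; sum = 2.15467 ms.
Processing at 1 router(s): 1 × 1.2 ms = 1.2 ms.
End-to-end = 3.37 ms.

3.37 ms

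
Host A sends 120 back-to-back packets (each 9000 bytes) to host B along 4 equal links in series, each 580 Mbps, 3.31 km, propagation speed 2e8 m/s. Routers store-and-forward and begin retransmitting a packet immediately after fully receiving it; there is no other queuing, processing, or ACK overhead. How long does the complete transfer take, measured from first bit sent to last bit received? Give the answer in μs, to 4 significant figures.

Per-hop transmission t_tx = L/R = 72000/580000000 = 124.138 μs.
Per-hop propagation t_prop = 3310/200000000 = 16.55 μs.
Pipeline fill: first packet needs 4·t_tx to clear all hops; remaining 119 packets each add one t_tx.
Total = (4+120-1)·t_tx + 4·t_prop = 123·124.138 + 4·16.55 = 15340 μs.

15340 μs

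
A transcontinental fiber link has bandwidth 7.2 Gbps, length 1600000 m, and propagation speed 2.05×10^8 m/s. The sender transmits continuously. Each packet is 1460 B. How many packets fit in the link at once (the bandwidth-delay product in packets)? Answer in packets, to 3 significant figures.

4810 packets

Propagation delay = 1600000 / 2.05e+08 = 0.00780488 s.
BDP = R × t_prop = 7200000000 × 0.00780488 = 56195100 bits.
In packets of 11680 bits: 4810 packets.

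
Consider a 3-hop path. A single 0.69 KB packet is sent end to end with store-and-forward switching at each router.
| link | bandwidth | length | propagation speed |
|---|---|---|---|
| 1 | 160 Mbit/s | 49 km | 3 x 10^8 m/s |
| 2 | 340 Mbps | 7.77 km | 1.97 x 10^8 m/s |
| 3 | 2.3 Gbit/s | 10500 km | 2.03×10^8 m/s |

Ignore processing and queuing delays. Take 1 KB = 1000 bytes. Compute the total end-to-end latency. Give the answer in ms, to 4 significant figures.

L = 5520 bits.
Transmission delays (L/R per hop): 0.0345, 0.0162353, 0.0024 ms; sum = 0.0531353 ms.
Propagation delays (d/s per hop): 0.163333, 0.0394416, 51.7241 ms; sum = 51.9269 ms.
End-to-end = 51.98 ms.

51.98 ms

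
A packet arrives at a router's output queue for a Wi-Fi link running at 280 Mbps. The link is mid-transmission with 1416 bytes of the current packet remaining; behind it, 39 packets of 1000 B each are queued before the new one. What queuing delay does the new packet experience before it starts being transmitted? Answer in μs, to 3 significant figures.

Each queued packet: L/R = 8000/280000000 = 28.5714 μs.
39 queued → 1114.29 μs.
Plus remaining 11328 bits of current packet: 40.4571 μs.
Queuing delay = 1150 μs.

1150 μs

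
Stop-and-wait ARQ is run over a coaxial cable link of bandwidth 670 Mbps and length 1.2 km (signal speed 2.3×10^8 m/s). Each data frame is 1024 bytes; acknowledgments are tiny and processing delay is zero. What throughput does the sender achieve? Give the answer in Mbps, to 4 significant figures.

t_tx = L/R = 8192/670000000 = 1.22269e-05 s.
t_prop = 1200/2.3e+08 = 5.21739e-06 s; RTT = 1.04348e-05 s.
Cycle = t_tx + RTT = 2.26616e-05 s.
Throughput = L / cycle = 8192 / 2.26616e-05 = 361.5 Mbps.

361.5 Mbps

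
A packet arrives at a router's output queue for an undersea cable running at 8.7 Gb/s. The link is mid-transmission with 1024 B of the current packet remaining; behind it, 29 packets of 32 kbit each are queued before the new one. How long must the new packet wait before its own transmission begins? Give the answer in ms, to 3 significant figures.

0.108 ms

Each queued packet: L/R = 32000/8700000000 = 0.00367816 ms.
29 queued → 0.106667 ms.
Plus remaining 8192 bits of current packet: 0.000941609 ms.
Queuing delay = 0.108 ms.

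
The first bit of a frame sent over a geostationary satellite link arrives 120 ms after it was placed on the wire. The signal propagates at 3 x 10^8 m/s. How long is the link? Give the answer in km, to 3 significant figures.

d = s × t_prop = 300000000 × 0.12 = 36000 km.

36000 km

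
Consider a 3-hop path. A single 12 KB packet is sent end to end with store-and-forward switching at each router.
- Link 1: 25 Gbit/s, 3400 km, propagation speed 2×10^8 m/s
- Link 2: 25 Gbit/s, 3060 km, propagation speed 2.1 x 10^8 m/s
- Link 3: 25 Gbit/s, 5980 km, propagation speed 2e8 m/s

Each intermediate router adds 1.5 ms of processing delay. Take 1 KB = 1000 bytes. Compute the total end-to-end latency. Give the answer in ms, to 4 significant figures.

L = 96000 bits.
Transmission delay per hop = L/R = 96000/25000000000 = 0.00384 ms; 3 hops → 0.01152 ms.
Propagation delays (d/s per hop): 17, 14.5714, 29.9 ms; sum = 61.4714 ms.
Processing at 2 router(s): 2 × 1.5 ms = 3 ms.
End-to-end = 64.48 ms.

64.48 ms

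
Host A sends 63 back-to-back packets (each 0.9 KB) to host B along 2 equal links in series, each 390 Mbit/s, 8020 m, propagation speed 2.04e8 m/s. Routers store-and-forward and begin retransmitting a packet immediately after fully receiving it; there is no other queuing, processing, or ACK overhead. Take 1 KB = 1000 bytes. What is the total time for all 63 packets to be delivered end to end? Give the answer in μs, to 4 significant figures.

Per-hop transmission t_tx = L/R = 7200/390000000 = 18.4615 μs.
Per-hop propagation t_prop = 8020/204000000 = 39.3137 μs.
Pipeline fill: first packet needs 2·t_tx to clear all hops; remaining 62 packets each add one t_tx.
Total = (2+63-1)·t_tx + 2·t_prop = 64·18.4615 + 2·39.3137 = 1260 μs.

1260 μs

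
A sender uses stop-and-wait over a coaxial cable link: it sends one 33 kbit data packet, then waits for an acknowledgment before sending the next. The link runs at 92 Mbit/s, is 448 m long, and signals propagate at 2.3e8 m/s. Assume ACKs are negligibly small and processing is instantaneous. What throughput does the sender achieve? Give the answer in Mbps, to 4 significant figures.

91.01 Mbps

t_tx = L/R = 33000/92000000 = 0.000358696 s.
t_prop = 448/2.3e+08 = 1.94783e-06 s; RTT = 3.89565e-06 s.
Cycle = t_tx + RTT = 0.000362591 s.
Throughput = L / cycle = 33000 / 0.000362591 = 91.01 Mbps.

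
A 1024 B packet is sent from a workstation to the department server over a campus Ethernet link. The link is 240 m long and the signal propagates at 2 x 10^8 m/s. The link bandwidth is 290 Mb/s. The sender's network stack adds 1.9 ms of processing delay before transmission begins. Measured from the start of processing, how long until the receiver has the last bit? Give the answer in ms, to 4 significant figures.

1.929 ms

L = 1024 × 8 = 8192 bits.
Transmission delay = L/R = 8192 / 290000000 = 0.0282483 ms.
Propagation delay = d/s = 240 m / 200000000 m/s = 0.0012 ms.
Plus processing delay 1.9 ms = 1.9 ms.
Total = 1.929 ms.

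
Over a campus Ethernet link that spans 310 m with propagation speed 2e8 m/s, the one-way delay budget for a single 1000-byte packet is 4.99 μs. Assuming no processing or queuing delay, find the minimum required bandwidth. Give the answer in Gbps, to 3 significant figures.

2.33 Gbps

L = 8000 bits.
Propagation delay = 310 / 200000000 = 1.55 μs.
Transmission budget = 4.99 − 1.55 = 3.44 μs.
R ≥ L / t_tx = 8000 bits / 3.44e-06 s = 2.33 Gbps.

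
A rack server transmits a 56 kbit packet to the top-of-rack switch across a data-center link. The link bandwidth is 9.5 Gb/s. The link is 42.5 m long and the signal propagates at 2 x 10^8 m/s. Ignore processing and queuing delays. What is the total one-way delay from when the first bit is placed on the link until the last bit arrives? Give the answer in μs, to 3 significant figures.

6.11 μs

L = 56000 bits.
Transmission delay = L/R = 56000 / 9500000000 = 5.89474 μs.
Propagation delay = d/s = 42.5 m / 200000000 m/s = 0.2125 μs.
Total = 6.11 μs.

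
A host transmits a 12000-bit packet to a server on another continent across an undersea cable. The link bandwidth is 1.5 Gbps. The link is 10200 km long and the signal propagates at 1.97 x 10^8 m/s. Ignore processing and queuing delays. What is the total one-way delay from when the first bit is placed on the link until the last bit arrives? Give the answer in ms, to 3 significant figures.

51.8 ms

Transmission delay = L/R = 12000 / 1500000000 = 0.008 ms.
Propagation delay = d/s = 10200000 m / 197000000 m/s = 51.7766 ms.
Total = 51.8 ms.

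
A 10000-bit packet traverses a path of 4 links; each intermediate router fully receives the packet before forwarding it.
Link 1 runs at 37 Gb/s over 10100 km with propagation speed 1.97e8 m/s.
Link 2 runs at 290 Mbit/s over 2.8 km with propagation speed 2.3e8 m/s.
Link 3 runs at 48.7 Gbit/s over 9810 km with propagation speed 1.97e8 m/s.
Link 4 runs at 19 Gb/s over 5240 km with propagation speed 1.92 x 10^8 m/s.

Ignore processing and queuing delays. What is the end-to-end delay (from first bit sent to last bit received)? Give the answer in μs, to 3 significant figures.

Transmission delays (L/R per hop): 0.27027, 34.4828, 0.205339, 0.526316 μs; sum = 35.4847 μs.
Propagation delays (d/s per hop): 51269, 12.1739, 49797, 27291.7 μs; sum = 128370 μs.
End-to-end = 128000 μs.

128000 μs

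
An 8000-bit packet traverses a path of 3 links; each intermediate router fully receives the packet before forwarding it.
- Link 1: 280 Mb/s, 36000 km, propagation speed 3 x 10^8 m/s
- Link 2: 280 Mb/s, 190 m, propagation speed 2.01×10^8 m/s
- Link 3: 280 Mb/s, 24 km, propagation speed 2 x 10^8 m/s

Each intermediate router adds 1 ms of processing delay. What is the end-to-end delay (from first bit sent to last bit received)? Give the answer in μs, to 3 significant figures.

122000 μs

Transmission delay per hop = L/R = 8000/280000000 = 28.5714 μs; 3 hops → 85.7143 μs.
Propagation delays (d/s per hop): 120000, 0.945274, 120 μs; sum = 120121 μs.
Processing at 2 router(s): 2 × 1 ms = 2000 μs.
End-to-end = 122000 μs.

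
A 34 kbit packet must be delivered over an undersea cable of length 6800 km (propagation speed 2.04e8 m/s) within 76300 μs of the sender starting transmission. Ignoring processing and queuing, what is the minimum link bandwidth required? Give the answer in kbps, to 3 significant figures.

Propagation delay = 6800000 / 204000000 = 33333.3 μs.
Transmission budget = 76300 − 33333.3 = 42966.7 μs.
R ≥ L / t_tx = 34000 bits / 0.0429667 s = 791 kbps.

791 kbps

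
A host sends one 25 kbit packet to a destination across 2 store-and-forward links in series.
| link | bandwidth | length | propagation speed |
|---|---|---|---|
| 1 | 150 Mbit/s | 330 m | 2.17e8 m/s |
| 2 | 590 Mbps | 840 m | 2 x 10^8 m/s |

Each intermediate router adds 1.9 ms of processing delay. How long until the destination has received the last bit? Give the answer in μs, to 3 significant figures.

2110 μs

L = 25000 bits.
Transmission delays (L/R per hop): 166.667, 42.3729 μs; sum = 209.04 μs.
Propagation delays (d/s per hop): 1.52074, 4.2 μs; sum = 5.72074 μs.
Processing at 1 router(s): 1 × 1.9 ms = 1900 μs.
End-to-end = 2110 μs.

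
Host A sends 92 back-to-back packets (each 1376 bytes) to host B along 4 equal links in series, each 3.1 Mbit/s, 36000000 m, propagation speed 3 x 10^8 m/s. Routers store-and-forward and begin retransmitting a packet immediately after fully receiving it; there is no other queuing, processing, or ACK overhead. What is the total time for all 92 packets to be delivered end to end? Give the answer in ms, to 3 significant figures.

817 ms

Per-hop transmission t_tx = L/R = 11008/3100000 = 3.55097 ms.
Per-hop propagation t_prop = 36000000/300000000 = 120 ms.
Pipeline fill: first packet needs 4·t_tx to clear all hops; remaining 91 packets each add one t_tx.
Total = (4+92-1)·t_tx + 4·t_prop = 95·3.55097 + 4·120 = 817 ms.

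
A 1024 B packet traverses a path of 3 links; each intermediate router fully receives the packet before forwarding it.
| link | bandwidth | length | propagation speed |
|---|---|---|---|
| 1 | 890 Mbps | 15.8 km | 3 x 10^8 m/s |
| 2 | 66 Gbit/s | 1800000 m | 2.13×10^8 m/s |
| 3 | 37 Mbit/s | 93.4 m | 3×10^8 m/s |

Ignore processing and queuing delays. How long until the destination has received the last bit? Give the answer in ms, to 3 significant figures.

L = 1024 × 8 = 8192 bits.
Transmission delays (L/R per hop): 0.00920449, 0.000124121, 0.221405 ms; sum = 0.230734 ms.
Propagation delays (d/s per hop): 0.0526667, 8.4507, 0.000311333 ms; sum = 8.50368 ms.
End-to-end = 8.73 ms.

8.73 ms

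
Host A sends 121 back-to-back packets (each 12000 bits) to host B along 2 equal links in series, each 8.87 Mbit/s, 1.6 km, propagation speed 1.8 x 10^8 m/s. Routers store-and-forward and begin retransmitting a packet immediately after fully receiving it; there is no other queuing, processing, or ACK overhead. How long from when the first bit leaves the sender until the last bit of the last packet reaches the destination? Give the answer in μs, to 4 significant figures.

Per-hop transmission t_tx = L/R = 12000/8870000 = 1352.87 μs.
Per-hop propagation t_prop = 1600/180000000 = 8.88889 μs.
Pipeline fill: first packet needs 2·t_tx to clear all hops; remaining 120 packets each add one t_tx.
Total = (2+121-1)·t_tx + 2·t_prop = 122·1352.87 + 2·8.88889 = 165100 μs.

165100 μs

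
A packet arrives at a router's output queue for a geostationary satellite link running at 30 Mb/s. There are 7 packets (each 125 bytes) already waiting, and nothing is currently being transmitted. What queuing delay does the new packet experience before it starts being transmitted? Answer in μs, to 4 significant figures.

Each queued packet: L/R = 1000/30000000 = 33.3333 μs.
7 queued → 233.333 μs.
Queuing delay = 233.3 μs.

233.3 μs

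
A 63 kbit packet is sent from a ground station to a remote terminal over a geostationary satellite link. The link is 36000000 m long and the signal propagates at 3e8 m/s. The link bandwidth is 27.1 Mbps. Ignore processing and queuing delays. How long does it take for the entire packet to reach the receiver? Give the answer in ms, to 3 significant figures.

122 ms

L = 63000 bits.
Transmission delay = L/R = 63000 / 27100000 = 2.32472 ms.
Propagation delay = d/s = 36000000 m / 300000000 m/s = 120 ms.
Total = 122 ms.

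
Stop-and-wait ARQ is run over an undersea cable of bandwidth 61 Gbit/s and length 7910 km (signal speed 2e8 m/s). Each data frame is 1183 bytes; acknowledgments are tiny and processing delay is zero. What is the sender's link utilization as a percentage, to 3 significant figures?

t_tx = L/R = 9464/61000000000 = 1.55148e-07 s.
t_prop = 7910000/200000000 = 0.03955 s; RTT = 0.0791 s.
Cycle = t_tx + RTT = 0.0791002 s.
Utilization = t_tx / cycle = 1.55148e-07/0.0791002 = 0.000196 %.

0.000196 %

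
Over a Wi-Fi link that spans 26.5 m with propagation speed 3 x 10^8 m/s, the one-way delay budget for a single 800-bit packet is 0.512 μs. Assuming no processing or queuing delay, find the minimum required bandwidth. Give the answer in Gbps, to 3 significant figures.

Propagation delay = 26.5 / 300000000 = 0.0883333 μs.
Transmission budget = 0.512 − 0.0883333 = 0.423667 μs.
R ≥ L / t_tx = 800 bits / 4.23667e-07 s = 1.89 Gbps.

1.89 Gbps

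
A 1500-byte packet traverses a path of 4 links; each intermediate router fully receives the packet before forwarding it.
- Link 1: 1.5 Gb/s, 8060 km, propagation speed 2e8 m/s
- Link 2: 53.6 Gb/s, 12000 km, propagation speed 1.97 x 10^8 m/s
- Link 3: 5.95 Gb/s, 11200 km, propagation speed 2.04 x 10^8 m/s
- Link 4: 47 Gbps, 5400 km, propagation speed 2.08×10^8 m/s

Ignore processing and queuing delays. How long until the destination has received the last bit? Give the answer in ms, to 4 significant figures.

L = 1500 × 8 = 12000 bits.
Transmission delays (L/R per hop): 0.008, 0.000223881, 0.00201681, 0.000255319 ms; sum = 0.010496 ms.
Propagation delays (d/s per hop): 40.3, 60.9137, 54.902, 25.9615 ms; sum = 182.077 ms.
End-to-end = 182.1 ms.

182.1 ms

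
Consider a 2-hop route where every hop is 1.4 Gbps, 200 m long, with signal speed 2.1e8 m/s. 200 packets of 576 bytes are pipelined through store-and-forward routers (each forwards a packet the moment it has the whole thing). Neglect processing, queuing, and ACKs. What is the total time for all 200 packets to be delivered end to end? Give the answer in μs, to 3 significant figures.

663 μs

Per-hop transmission t_tx = L/R = 4608/1400000000 = 3.29143 μs.
Per-hop propagation t_prop = 200/210000000 = 0.952381 μs.
Pipeline fill: first packet needs 2·t_tx to clear all hops; remaining 199 packets each add one t_tx.
Total = (2+200-1)·t_tx + 2·t_prop = 201·3.29143 + 2·0.952381 = 663 μs.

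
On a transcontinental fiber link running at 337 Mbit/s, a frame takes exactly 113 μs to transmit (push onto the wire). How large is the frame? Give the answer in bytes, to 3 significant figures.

L = R × t_tx = 337000000 b/s × 0.000113 s = 38081 bits.
In bytes: 38081 / 8 = 4760 bytes.

4760 bytes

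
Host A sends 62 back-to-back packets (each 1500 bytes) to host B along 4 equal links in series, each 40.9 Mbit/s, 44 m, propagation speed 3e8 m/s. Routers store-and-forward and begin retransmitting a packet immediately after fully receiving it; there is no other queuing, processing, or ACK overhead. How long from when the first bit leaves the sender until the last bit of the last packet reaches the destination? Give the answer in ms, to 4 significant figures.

19.07 ms

Per-hop transmission t_tx = L/R = 12000/40900000 = 0.293399 ms.
Per-hop propagation t_prop = 44/300000000 = 0.000146667 ms.
Pipeline fill: first packet needs 4·t_tx to clear all hops; remaining 61 packets each add one t_tx.
Total = (4+62-1)·t_tx + 4·t_prop = 65·0.293399 + 4·0.000146667 = 19.07 ms.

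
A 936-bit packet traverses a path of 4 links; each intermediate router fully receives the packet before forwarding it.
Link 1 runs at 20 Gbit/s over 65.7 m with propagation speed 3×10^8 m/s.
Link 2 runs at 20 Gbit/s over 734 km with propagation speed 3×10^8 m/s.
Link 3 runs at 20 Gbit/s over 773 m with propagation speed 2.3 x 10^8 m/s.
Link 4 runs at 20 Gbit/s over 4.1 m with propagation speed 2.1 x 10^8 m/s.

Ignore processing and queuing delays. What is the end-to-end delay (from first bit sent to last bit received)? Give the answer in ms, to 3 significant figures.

Transmission delay per hop = L/R = 936/20000000000 = 4.68e-05 ms; 4 hops → 0.0001872 ms.
Propagation delays (d/s per hop): 0.000219, 2.44667, 0.00336087, 1.95238e-05 ms; sum = 2.45027 ms.
End-to-end = 2.45 ms.

2.45 ms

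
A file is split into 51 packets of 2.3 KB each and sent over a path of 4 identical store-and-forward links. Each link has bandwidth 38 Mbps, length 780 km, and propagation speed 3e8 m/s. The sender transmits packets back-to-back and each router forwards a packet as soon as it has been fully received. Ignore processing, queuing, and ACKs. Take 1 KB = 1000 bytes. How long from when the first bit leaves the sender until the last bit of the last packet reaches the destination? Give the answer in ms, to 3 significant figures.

Per-hop transmission t_tx = L/R = 18400/38000000 = 0.484211 ms.
Per-hop propagation t_prop = 780000/300000000 = 2.6 ms.
Pipeline fill: first packet needs 4·t_tx to clear all hops; remaining 50 packets each add one t_tx.
Total = (4+51-1)·t_tx + 4·t_prop = 54·0.484211 + 4·2.6 = 36.5 ms.

36.5 ms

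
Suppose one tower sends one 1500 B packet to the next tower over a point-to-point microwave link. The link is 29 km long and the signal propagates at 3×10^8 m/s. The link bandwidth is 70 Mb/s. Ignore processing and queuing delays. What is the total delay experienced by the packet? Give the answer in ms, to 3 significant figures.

L = 1500 × 8 = 12000 bits.
Transmission delay = L/R = 12000 / 70000000 = 0.171429 ms.
Propagation delay = d/s = 29000 m / 300000000 m/s = 0.0966667 ms.
Total = 0.268 ms.

0.268 ms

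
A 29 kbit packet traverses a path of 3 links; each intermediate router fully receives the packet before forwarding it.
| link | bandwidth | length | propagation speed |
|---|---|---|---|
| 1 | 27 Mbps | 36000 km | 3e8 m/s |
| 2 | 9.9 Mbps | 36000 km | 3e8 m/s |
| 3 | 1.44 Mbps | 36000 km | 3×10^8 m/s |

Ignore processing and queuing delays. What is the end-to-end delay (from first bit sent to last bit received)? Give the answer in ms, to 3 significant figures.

384 ms

L = 29000 bits.
Transmission delays (L/R per hop): 1.07407, 2.92929, 20.1389 ms; sum = 24.1423 ms.
Propagation delays (d/s per hop): 120, 120, 120 ms; sum = 360 ms.
End-to-end = 384 ms.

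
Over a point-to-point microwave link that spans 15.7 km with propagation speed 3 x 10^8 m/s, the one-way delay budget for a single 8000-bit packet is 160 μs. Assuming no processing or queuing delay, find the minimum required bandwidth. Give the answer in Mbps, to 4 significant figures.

74.30 Mbps

Propagation delay = 15700 / 300000000 = 52.3333 μs.
Transmission budget = 160 − 52.3333 = 107.667 μs.
R ≥ L / t_tx = 8000 bits / 0.000107667 s = 74.30 Mbps.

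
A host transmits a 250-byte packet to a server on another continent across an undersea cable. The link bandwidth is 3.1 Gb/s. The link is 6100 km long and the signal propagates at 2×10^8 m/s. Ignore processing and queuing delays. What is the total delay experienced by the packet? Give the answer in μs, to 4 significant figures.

L = 250 × 8 = 2000 bits.
Transmission delay = L/R = 2000 / 3100000000 = 0.645161 μs.
Propagation delay = d/s = 6100000 m / 200000000 m/s = 30500 μs.
Total = 30500 μs.

30500 μs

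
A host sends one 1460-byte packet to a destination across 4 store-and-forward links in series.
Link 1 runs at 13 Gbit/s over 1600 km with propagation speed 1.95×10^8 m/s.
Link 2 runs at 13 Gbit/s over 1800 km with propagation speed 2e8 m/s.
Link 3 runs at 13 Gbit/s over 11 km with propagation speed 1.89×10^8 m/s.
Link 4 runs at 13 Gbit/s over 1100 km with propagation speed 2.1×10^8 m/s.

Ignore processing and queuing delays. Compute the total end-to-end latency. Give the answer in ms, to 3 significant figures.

L = 1460 × 8 = 11680 bits.
Transmission delay per hop = L/R = 11680/13000000000 = 0.000898462 ms; 4 hops → 0.00359385 ms.
Propagation delays (d/s per hop): 8.20513, 9, 0.0582011, 5.2381 ms; sum = 22.5014 ms.
End-to-end = 22.5 ms.

22.5 ms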